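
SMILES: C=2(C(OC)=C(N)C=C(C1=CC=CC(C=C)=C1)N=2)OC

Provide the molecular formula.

C15H16N2O2

Heavy atoms from the SMILES: 15 C, 2 N, 2 O.
Implicit hydrogens by atom environment:
  6 × C (aromatic): no H
  5 × C (aromatic): 1 H each → 5
  2 × C: 3 H each → 6
  2 × O: no H
  1 × C: 2 H
  1 × C: 1 H
  1 × N: 2 H
  1 × N (aromatic): no H
  Total hydrogens = 16.
Molecular formula: C15H16N2O2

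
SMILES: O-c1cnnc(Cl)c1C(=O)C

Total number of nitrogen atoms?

The symbol for nitrogen appears 2 times in the SMILES.

2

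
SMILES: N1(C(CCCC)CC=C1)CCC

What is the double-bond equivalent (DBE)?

Molecular formula from the SMILES: C11H21N.
DoU = (2C + 2 + N − H − X)/2 = (2·11 + 2 + 1 − 21 − 0)/2 = 4/2 = 2.
(Structurally: 1 ring(s) + 1 π bond(s) = 2.)

2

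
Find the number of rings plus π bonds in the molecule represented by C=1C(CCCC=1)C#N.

4

Molecular formula from the SMILES: C7H9N.
DoU = (2C + 2 + N − H − X)/2 = (2·7 + 2 + 1 − 9 − 0)/2 = 8/2 = 4.
(Structurally: 1 ring(s) + 3 π bond(s) = 4.)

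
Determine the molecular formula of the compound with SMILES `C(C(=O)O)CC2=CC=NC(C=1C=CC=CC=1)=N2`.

Heavy atoms from the SMILES: 13 C, 2 N, 2 O.
Implicit hydrogens by atom environment:
  7 × C (aromatic): 1 H each → 7
  3 × C (aromatic): no H
  2 × C: 2 H each → 4
  2 × N (aromatic): no H
  1 × C: no H
  1 × O: 1 H
  1 × O: no H
  Total hydrogens = 12.
Molecular formula: C13H12N2O2

C13H12N2O2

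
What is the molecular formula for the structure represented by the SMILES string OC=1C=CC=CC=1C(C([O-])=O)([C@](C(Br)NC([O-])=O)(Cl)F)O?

Heavy atoms from the SMILES: 1 Br, 11 C, 1 Cl, 1 F, 1 N, 6 O.
Implicit hydrogens by atom environment:
  4 × C (aromatic): 1 H each → 4
  4 × C: no H
  2 × C (aromatic): no H
  2 × O: 1 H each → 2
  2 × O: no H
  2 × O (charge -1): no H
  1 × Br: no H
  1 × C: 1 H
  1 × Cl: no H
  1 × F: no H
  1 × N: 1 H
  Total hydrogens = 8.
Net charge -2.
Molecular formula: [C11H8BrClFNO6]2-

[C11H8BrClFNO6]2-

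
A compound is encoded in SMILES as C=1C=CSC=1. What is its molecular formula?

Heavy atoms from the SMILES: 4 C, 1 S.
Implicit hydrogens by atom environment:
  4 × C (aromatic): 1 H each → 4
  1 × S (aromatic): no H
  Total hydrogens = 4.
Molecular formula: C4H4S

C4H4S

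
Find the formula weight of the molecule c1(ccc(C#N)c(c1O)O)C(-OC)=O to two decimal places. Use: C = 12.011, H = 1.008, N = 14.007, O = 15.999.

Molecular formula: C9H7NO4.
M = 9×12.011 + 7×1.008 + 1×14.007 + 4×15.999 = 193.16 g/mol.

193.16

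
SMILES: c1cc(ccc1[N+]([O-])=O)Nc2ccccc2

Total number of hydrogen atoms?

Hydrogens are implicit in SMILES; fill each atom to its normal valence:
  9 × C (aromatic): 1 H each → 9
  3 × C (aromatic): no H
  1 × N: 1 H
  1 × N (charge +1): no H
  1 × O: no H
  1 × O (charge -1): no H
  Total hydrogens = 10.

10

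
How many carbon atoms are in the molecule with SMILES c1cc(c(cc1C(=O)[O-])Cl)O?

The symbol for carbon appears 7 times in the SMILES. Lowercase c denotes aromatic carbon and counts toward C.

7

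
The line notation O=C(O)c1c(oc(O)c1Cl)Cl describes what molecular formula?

C5H2Cl2O4

Heavy atoms from the SMILES: 5 C, 2 Cl, 4 O.
Implicit hydrogens by atom environment:
  4 × C (aromatic): no H
  2 × Cl: no H
  2 × O: 1 H each → 2
  1 × C: no H
  1 × O (aromatic): no H
  1 × O: no H
  Total hydrogens = 2.
Molecular formula: C5H2Cl2O4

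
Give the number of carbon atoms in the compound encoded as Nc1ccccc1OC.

The symbol for carbon appears 7 times in the SMILES. Lowercase c denotes aromatic carbon and counts toward C.

7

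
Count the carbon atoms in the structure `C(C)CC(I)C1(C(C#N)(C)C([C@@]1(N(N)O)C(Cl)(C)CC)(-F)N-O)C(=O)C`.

The symbol for carbon appears 16 times in the SMILES. (Cl is a single chlorine, not C + l.)

16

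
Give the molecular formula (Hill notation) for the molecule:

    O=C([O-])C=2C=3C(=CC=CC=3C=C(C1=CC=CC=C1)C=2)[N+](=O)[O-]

Heavy atoms from the SMILES: 17 C, 1 N, 4 O.
Implicit hydrogens by atom environment:
  10 × C (aromatic): 1 H each → 10
  6 × C (aromatic): no H
  2 × O: no H
  2 × O (charge -1): no H
  1 × C: no H
  1 × N (charge +1): no H
  Total hydrogens = 10.
Net charge -1.
Molecular formula: C17H10NO4-

C17H10NO4-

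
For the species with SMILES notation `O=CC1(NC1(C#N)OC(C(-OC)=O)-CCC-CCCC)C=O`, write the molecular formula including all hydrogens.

C15H22N2O5

Heavy atoms from the SMILES: 15 C, 2 N, 5 O.
Implicit hydrogens by atom environment:
  6 × C: 2 H each → 12
  5 × O: no H
  4 × C: no H
  3 × C: 1 H each → 3
  2 × C: 3 H each → 6
  1 × N: 1 H
  1 × N: no H
  Total hydrogens = 22.
Molecular formula: C15H22N2O5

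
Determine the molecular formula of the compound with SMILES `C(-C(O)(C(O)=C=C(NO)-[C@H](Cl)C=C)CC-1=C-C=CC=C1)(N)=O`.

Heavy atoms from the SMILES: 15 C, 1 Cl, 2 N, 4 O.
Implicit hydrogens by atom environment:
  5 × C (aromatic): 1 H each → 5
  5 × C: no H
  3 × O: 1 H each → 3
  2 × C: 2 H each → 4
  2 × C: 1 H each → 2
  1 × C (aromatic): no H
  1 × Cl: no H
  1 × N: 2 H
  1 × N: 1 H
  1 × O: no H
  Total hydrogens = 17.
Molecular formula: C15H17ClN2O4

C15H17ClN2O4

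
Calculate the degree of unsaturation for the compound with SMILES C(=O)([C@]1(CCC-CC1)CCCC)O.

2

Molecular formula from the SMILES: C11H20O2.
DoU = (2C + 2 + N − H − X)/2 = (2·11 + 2 + 0 − 20 − 0)/2 = 4/2 = 2.
(Structurally: 1 ring(s) + 1 π bond(s) = 2.)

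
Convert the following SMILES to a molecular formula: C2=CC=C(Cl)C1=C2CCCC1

Heavy atoms from the SMILES: 10 C, 1 Cl.
Implicit hydrogens by atom environment:
  4 × C: 2 H each → 8
  3 × C (aromatic): 1 H each → 3
  3 × C (aromatic): no H
  1 × Cl: no H
  Total hydrogens = 11.
Molecular formula: C10H11Cl

C10H11Cl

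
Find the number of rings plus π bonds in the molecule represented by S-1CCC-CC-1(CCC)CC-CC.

Molecular formula from the SMILES: C12H24S.
DoU = (2C + 2 + N − H − X)/2 = (2·12 + 2 + 0 − 24 − 0)/2 = 2/2 = 1.
(Structurally: 1 ring(s) + 0 π bond(s) = 1.)

1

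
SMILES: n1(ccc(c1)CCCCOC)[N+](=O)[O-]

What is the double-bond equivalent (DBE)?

4

Molecular formula from the SMILES: C9H14N2O3.
DoU = (2C + 2 + N − H − X)/2 = (2·9 + 2 + 2 − 14 − 0)/2 = 8/2 = 4.
(Structurally: 1 ring(s) + 3 π bond(s) = 4.)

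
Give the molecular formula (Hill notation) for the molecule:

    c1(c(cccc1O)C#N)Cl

C7H4ClNO

Heavy atoms from the SMILES: 7 C, 1 Cl, 1 N, 1 O.
Implicit hydrogens by atom environment:
  3 × C (aromatic): 1 H each → 3
  3 × C (aromatic): no H
  1 × C: no H
  1 × Cl: no H
  1 × N: no H
  1 × O: 1 H
  Total hydrogens = 4.
Molecular formula: C7H4ClNO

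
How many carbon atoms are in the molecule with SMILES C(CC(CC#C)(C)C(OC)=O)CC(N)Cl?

11

The symbol for carbon appears 11 times in the SMILES. (Cl is a single chlorine, not C + l.)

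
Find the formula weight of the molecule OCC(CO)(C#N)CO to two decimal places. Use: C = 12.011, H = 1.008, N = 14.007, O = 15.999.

131.13

Molecular formula: C5H9NO3.
M = 5×12.011 + 9×1.008 + 1×14.007 + 3×15.999 = 131.13 g/mol.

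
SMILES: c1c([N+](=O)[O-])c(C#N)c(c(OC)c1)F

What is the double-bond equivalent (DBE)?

7

Molecular formula from the SMILES: C8H5FN2O3.
DoU = (2C + 2 + N − H − X)/2 = (2·8 + 2 + 2 − 5 − 1)/2 = 14/2 = 7.
(Structurally: 1 ring(s) + 6 π bond(s) = 7.)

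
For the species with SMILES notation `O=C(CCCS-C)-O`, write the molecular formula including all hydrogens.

C5H10O2S

Heavy atoms from the SMILES: 5 C, 2 O, 1 S.
Implicit hydrogens by atom environment:
  3 × C: 2 H each → 6
  1 × C: 3 H
  1 × C: no H
  1 × O: 1 H
  1 × O: no H
  1 × S: no H
  Total hydrogens = 10.
Molecular formula: C5H10O2S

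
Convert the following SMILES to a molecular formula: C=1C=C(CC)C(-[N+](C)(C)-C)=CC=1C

C12H20N+

Heavy atoms from the SMILES: 12 C, 1 N.
Implicit hydrogens by atom environment:
  5 × C: 3 H each → 15
  3 × C (aromatic): 1 H each → 3
  3 × C (aromatic): no H
  1 × C: 2 H
  1 × N (charge +1): no H
  Total hydrogens = 20.
Net charge +1.
Molecular formula: C12H20N+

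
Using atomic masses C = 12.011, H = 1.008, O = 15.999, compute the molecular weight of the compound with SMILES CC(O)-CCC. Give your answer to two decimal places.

88.15

Molecular formula: C5H12O.
M = 5×12.011 + 12×1.008 + 1×15.999 = 88.15 g/mol.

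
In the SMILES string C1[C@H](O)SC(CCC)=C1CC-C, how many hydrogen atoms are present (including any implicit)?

18

Hydrogens are implicit in SMILES; fill each atom to its normal valence:
  5 × C: 2 H each → 10
  2 × C: 3 H each → 6
  2 × C: no H
  1 × C: 1 H
  1 × O: 1 H
  1 × S: no H
  Total hydrogens = 18.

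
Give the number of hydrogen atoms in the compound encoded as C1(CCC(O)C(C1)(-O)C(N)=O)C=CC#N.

Hydrogens are implicit in SMILES; fill each atom to its normal valence:
  4 × C: 1 H each → 4
  3 × C: 2 H each → 6
  3 × C: no H
  2 × O: 1 H each → 2
  1 × N: 2 H
  1 × N: no H
  1 × O: no H
  Total hydrogens = 14.

14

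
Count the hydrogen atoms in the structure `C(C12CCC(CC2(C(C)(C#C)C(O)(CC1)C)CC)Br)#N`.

Hydrogens are implicit in SMILES; fill each atom to its normal valence:
  6 × C: 2 H each → 12
  6 × C: no H
  3 × C: 3 H each → 9
  2 × C: 1 H each → 2
  1 × Br: no H
  1 × N: no H
  1 × O: 1 H
  Total hydrogens = 24.

24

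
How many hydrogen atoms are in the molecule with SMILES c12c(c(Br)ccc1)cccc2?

7

Hydrogens are implicit in SMILES; fill each atom to its normal valence:
  7 × C (aromatic): 1 H each → 7
  3 × C (aromatic): no H
  1 × Br: no H
  Total hydrogens = 7.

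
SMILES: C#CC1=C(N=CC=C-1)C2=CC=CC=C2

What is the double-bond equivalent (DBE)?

10

Molecular formula from the SMILES: C13H9N.
DoU = (2C + 2 + N − H − X)/2 = (2·13 + 2 + 1 − 9 − 0)/2 = 20/2 = 10.
(Structurally: 2 ring(s) + 8 π bond(s) = 10.)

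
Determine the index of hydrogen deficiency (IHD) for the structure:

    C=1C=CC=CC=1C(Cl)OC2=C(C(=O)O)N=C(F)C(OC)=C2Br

9

Molecular formula from the SMILES: C14H10BrClFNO4.
DoU = (2C + 2 + N − H − X)/2 = (2·14 + 2 + 1 − 10 − 3)/2 = 18/2 = 9.
(Structurally: 2 ring(s) + 7 π bond(s) = 9.)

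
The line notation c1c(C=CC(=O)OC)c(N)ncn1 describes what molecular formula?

C8H9N3O2

Heavy atoms from the SMILES: 8 C, 3 N, 2 O.
Implicit hydrogens by atom environment:
  2 × C (aromatic): 1 H each → 2
  2 × C: 1 H each → 2
  2 × C (aromatic): no H
  2 × N (aromatic): no H
  2 × O: no H
  1 × C: 3 H
  1 × C: no H
  1 × N: 2 H
  Total hydrogens = 9.
Molecular formula: C8H9N3O2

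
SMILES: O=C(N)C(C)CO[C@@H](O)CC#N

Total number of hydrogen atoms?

12

Hydrogens are implicit in SMILES; fill each atom to its normal valence:
  2 × C: 2 H each → 4
  2 × C: 1 H each → 2
  2 × C: no H
  2 × O: no H
  1 × C: 3 H
  1 × N: 2 H
  1 × N: no H
  1 × O: 1 H
  Total hydrogens = 12.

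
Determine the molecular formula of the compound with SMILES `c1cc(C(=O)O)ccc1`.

Heavy atoms from the SMILES: 7 C, 2 O.
Implicit hydrogens by atom environment:
  5 × C (aromatic): 1 H each → 5
  1 × C (aromatic): no H
  1 × C: no H
  1 × O: 1 H
  1 × O: no H
  Total hydrogens = 6.
Molecular formula: C7H6O2

C7H6O2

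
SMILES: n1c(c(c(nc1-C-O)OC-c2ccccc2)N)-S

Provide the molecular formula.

Heavy atoms from the SMILES: 12 C, 3 N, 2 O, 1 S.
Implicit hydrogens by atom environment:
  5 × C (aromatic): 1 H each → 5
  5 × C (aromatic): no H
  2 × C: 2 H each → 4
  2 × N (aromatic): no H
  1 × N: 2 H
  1 × O: 1 H
  1 × O: no H
  1 × S: 1 H
  Total hydrogens = 13.
Molecular formula: C12H13N3O2S

C12H13N3O2S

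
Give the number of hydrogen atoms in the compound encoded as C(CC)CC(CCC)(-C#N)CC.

Hydrogens are implicit in SMILES; fill each atom to its normal valence:
  6 × C: 2 H each → 12
  3 × C: 3 H each → 9
  2 × C: no H
  1 × N: no H
  Total hydrogens = 21.

21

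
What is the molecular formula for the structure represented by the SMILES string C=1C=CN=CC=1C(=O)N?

C6H6N2O

Heavy atoms from the SMILES: 6 C, 2 N, 1 O.
Implicit hydrogens by atom environment:
  4 × C (aromatic): 1 H each → 4
  1 × C (aromatic): no H
  1 × C: no H
  1 × N: 2 H
  1 × N (aromatic): no H
  1 × O: no H
  Total hydrogens = 6.
Molecular formula: C6H6N2O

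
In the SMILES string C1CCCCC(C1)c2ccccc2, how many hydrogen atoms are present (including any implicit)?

Hydrogens are implicit in SMILES; fill each atom to its normal valence:
  6 × C: 2 H each → 12
  5 × C (aromatic): 1 H each → 5
  1 × C: 1 H
  1 × C (aromatic): no H
  Total hydrogens = 18.

18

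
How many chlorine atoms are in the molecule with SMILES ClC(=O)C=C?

The symbol for chlorine appears 1 time in the SMILES.

1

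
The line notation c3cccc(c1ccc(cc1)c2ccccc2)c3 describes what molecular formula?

Heavy atoms from the SMILES: 18 C.
Implicit hydrogens by atom environment:
  14 × C (aromatic): 1 H each → 14
  4 × C (aromatic): no H
  Total hydrogens = 14.
Molecular formula: C18H14

C18H14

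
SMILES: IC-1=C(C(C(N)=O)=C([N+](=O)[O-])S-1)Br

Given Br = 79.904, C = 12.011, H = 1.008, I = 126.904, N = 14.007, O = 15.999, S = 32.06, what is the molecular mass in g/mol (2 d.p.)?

376.95

Molecular formula: C5H2BrIN2O3S.
M = 1×79.904 + 5×12.011 + 2×1.008 + 1×126.904 + 2×14.007 + 3×15.999 + 1×32.06 = 376.95 g/mol.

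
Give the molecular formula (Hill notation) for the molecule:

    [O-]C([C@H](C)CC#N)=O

Heavy atoms from the SMILES: 5 C, 1 N, 2 O.
Implicit hydrogens by atom environment:
  2 × C: no H
  1 × C: 3 H
  1 × C: 2 H
  1 × C: 1 H
  1 × N: no H
  1 × O: no H
  1 × O (charge -1): no H
  Total hydrogens = 6.
Net charge -1.
Molecular formula: C5H6NO2-

C5H6NO2-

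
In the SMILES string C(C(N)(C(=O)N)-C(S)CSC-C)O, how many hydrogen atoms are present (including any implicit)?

16

Hydrogens are implicit in SMILES; fill each atom to its normal valence:
  3 × C: 2 H each → 6
  2 × C: no H
  2 × N: 2 H each → 4
  1 × C: 3 H
  1 × C: 1 H
  1 × O: 1 H
  1 × O: no H
  1 × S: 1 H
  1 × S: no H
  Total hydrogens = 16.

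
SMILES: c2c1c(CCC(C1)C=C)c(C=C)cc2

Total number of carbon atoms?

The symbol for carbon appears 14 times in the SMILES. Lowercase c denotes aromatic carbon and counts toward C.

14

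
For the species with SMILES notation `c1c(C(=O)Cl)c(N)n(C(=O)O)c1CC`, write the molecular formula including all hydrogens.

Heavy atoms from the SMILES: 8 C, 1 Cl, 2 N, 3 O.
Implicit hydrogens by atom environment:
  3 × C (aromatic): no H
  2 × C: no H
  2 × O: no H
  1 × C: 3 H
  1 × C: 2 H
  1 × C (aromatic): 1 H
  1 × Cl: no H
  1 × N: 2 H
  1 × N (aromatic): no H
  1 × O: 1 H
  Total hydrogens = 9.
Molecular formula: C8H9ClN2O3

C8H9ClN2O3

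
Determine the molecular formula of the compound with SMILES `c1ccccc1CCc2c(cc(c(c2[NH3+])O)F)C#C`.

C16H15FNO+

Heavy atoms from the SMILES: 16 C, 1 F, 1 N, 1 O.
Implicit hydrogens by atom environment:
  6 × C (aromatic): 1 H each → 6
  6 × C (aromatic): no H
  2 × C: 2 H each → 4
  1 × C: 1 H
  1 × C: no H
  1 × F: no H
  1 × N (charge +1): 3 H
  1 × O: 1 H
  Total hydrogens = 15.
Net charge +1.
Molecular formula: C16H15FNO+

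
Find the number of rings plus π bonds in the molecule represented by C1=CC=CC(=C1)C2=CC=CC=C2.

8

Molecular formula from the SMILES: C12H10.
DoU = (2C + 2 + N − H − X)/2 = (2·12 + 2 + 0 − 10 − 0)/2 = 16/2 = 8.
(Structurally: 2 ring(s) + 6 π bond(s) = 8.)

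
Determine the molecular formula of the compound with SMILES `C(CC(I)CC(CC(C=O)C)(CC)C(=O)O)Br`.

C12H20BrIO3

Heavy atoms from the SMILES: 1 Br, 12 C, 1 I, 3 O.
Implicit hydrogens by atom environment:
  5 × C: 2 H each → 10
  3 × C: 1 H each → 3
  2 × C: 3 H each → 6
  2 × C: no H
  2 × O: no H
  1 × Br: no H
  1 × I: no H
  1 × O: 1 H
  Total hydrogens = 20.
Molecular formula: C12H20BrIO3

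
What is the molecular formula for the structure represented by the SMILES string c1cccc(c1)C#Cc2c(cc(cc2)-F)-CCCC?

Heavy atoms from the SMILES: 18 C, 1 F.
Implicit hydrogens by atom environment:
  8 × C (aromatic): 1 H each → 8
  4 × C (aromatic): no H
  3 × C: 2 H each → 6
  2 × C: no H
  1 × C: 3 H
  1 × F: no H
  Total hydrogens = 17.
Molecular formula: C18H17F

C18H17F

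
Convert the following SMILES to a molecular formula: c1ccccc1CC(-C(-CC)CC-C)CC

C16H26

Heavy atoms from the SMILES: 16 C.
Implicit hydrogens by atom environment:
  5 × C: 2 H each → 10
  5 × C (aromatic): 1 H each → 5
  3 × C: 3 H each → 9
  2 × C: 1 H each → 2
  1 × C (aromatic): no H
  Total hydrogens = 26.
Molecular formula: C16H26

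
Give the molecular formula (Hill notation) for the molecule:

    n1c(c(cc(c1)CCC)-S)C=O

C9H11NOS

Heavy atoms from the SMILES: 9 C, 1 N, 1 O, 1 S.
Implicit hydrogens by atom environment:
  3 × C (aromatic): no H
  2 × C: 2 H each → 4
  2 × C (aromatic): 1 H each → 2
  1 × C: 3 H
  1 × C: 1 H
  1 × N (aromatic): no H
  1 × O: no H
  1 × S: 1 H
  Total hydrogens = 11.
Molecular formula: C9H11NOS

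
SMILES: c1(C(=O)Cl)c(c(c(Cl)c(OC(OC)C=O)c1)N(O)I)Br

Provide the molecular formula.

Heavy atoms from the SMILES: 1 Br, 10 C, 2 Cl, 1 I, 1 N, 5 O.
Implicit hydrogens by atom environment:
  5 × C (aromatic): no H
  4 × O: no H
  2 × C: 1 H each → 2
  2 × Cl: no H
  1 × Br: no H
  1 × C: 3 H
  1 × C (aromatic): 1 H
  1 × C: no H
  1 × I: no H
  1 × N: no H
  1 × O: 1 H
  Total hydrogens = 7.
Molecular formula: C10H7BrCl2INO5

C10H7BrCl2INO5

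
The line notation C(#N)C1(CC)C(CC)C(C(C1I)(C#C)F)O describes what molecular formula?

C12H15FINO

Heavy atoms from the SMILES: 12 C, 1 F, 1 I, 1 N, 1 O.
Implicit hydrogens by atom environment:
  4 × C: 1 H each → 4
  4 × C: no H
  2 × C: 3 H each → 6
  2 × C: 2 H each → 4
  1 × F: no H
  1 × I: no H
  1 × N: no H
  1 × O: 1 H
  Total hydrogens = 15.
Molecular formula: C12H15FINO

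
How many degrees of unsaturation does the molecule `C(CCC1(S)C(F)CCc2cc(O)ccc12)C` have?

5

Molecular formula from the SMILES: C14H19FOS.
DoU = (2C + 2 + N − H − X)/2 = (2·14 + 2 + 0 − 19 − 1)/2 = 10/2 = 5.
(Structurally: 2 ring(s) + 3 π bond(s) = 5.)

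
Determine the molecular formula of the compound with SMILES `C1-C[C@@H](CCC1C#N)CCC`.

Heavy atoms from the SMILES: 10 C, 1 N.
Implicit hydrogens by atom environment:
  6 × C: 2 H each → 12
  2 × C: 1 H each → 2
  1 × C: 3 H
  1 × C: no H
  1 × N: no H
  Total hydrogens = 17.
Molecular formula: C10H17N

C10H17N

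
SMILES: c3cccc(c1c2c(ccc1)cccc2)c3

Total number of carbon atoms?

The symbol for carbon appears 16 times in the SMILES. Lowercase c denotes aromatic carbon and counts toward C.

16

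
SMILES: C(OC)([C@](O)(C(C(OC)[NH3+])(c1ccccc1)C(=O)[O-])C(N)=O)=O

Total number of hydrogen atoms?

18

Hydrogens are implicit in SMILES; fill each atom to its normal valence:
  5 × C (aromatic): 1 H each → 5
  5 × C: no H
  5 × O: no H
  2 × C: 3 H each → 6
  1 × C: 1 H
  1 × C (aromatic): no H
  1 × N (charge +1): 3 H
  1 × N: 2 H
  1 × O: 1 H
  1 × O (charge -1): no H
  Total hydrogens = 18.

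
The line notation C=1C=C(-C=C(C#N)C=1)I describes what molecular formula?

C7H4IN

Heavy atoms from the SMILES: 7 C, 1 I, 1 N.
Implicit hydrogens by atom environment:
  4 × C (aromatic): 1 H each → 4
  2 × C (aromatic): no H
  1 × C: no H
  1 × I: no H
  1 × N: no H
  Total hydrogens = 4.
Molecular formula: C7H4IN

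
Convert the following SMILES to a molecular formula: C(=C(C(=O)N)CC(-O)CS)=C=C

Heavy atoms from the SMILES: 8 C, 1 N, 2 O, 1 S.
Implicit hydrogens by atom environment:
  4 × C: no H
  3 × C: 2 H each → 6
  1 × C: 1 H
  1 × N: 2 H
  1 × O: 1 H
  1 × O: no H
  1 × S: 1 H
  Total hydrogens = 11.
Molecular formula: C8H11NO2S

C8H11NO2S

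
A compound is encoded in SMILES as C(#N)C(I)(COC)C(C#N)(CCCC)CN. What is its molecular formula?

Heavy atoms from the SMILES: 11 C, 1 I, 3 N, 1 O.
Implicit hydrogens by atom environment:
  5 × C: 2 H each → 10
  4 × C: no H
  2 × C: 3 H each → 6
  2 × N: no H
  1 × I: no H
  1 × N: 2 H
  1 × O: no H
  Total hydrogens = 18.
Molecular formula: C11H18IN3O

C11H18IN3O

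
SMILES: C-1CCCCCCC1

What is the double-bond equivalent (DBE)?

1

Molecular formula from the SMILES: C8H16.
DoU = (2C + 2 + N − H − X)/2 = (2·8 + 2 + 0 − 16 − 0)/2 = 2/2 = 1.
(Structurally: 1 ring(s) + 0 π bond(s) = 1.)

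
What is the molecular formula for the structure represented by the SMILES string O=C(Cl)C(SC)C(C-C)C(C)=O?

Heavy atoms from the SMILES: 8 C, 1 Cl, 2 O, 1 S.
Implicit hydrogens by atom environment:
  3 × C: 3 H each → 9
  2 × C: 1 H each → 2
  2 × C: no H
  2 × O: no H
  1 × C: 2 H
  1 × Cl: no H
  1 × S: no H
  Total hydrogens = 13.
Molecular formula: C8H13ClO2S

C8H13ClO2S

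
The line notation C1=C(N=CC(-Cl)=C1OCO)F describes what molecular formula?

C6H5ClFNO2

Heavy atoms from the SMILES: 6 C, 1 Cl, 1 F, 1 N, 2 O.
Implicit hydrogens by atom environment:
  3 × C (aromatic): no H
  2 × C (aromatic): 1 H each → 2
  1 × C: 2 H
  1 × Cl: no H
  1 × F: no H
  1 × N (aromatic): no H
  1 × O: 1 H
  1 × O: no H
  Total hydrogens = 5.
Molecular formula: C6H5ClFNO2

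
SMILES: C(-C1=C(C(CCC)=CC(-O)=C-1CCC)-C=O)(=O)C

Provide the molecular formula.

C15H20O3

Heavy atoms from the SMILES: 15 C, 3 O.
Implicit hydrogens by atom environment:
  5 × C (aromatic): no H
  4 × C: 2 H each → 8
  3 × C: 3 H each → 9
  2 × O: no H
  1 × C (aromatic): 1 H
  1 × C: 1 H
  1 × C: no H
  1 × O: 1 H
  Total hydrogens = 20.
Molecular formula: C15H20O3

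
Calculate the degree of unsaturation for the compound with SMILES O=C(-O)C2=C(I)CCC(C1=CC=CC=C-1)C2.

7

Molecular formula from the SMILES: C13H13IO2.
DoU = (2C + 2 + N − H − X)/2 = (2·13 + 2 + 0 − 13 − 1)/2 = 14/2 = 7.
(Structurally: 2 ring(s) + 5 π bond(s) = 7.)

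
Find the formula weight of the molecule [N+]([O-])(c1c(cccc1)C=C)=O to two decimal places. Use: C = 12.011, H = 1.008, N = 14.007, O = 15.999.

149.15

Molecular formula: C8H7NO2.
M = 8×12.011 + 7×1.008 + 1×14.007 + 2×15.999 = 149.15 g/mol.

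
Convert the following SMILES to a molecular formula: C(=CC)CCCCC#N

Heavy atoms from the SMILES: 8 C, 1 N.
Implicit hydrogens by atom environment:
  4 × C: 2 H each → 8
  2 × C: 1 H each → 2
  1 × C: 3 H
  1 × C: no H
  1 × N: no H
  Total hydrogens = 13.
Molecular formula: C8H13N

C8H13N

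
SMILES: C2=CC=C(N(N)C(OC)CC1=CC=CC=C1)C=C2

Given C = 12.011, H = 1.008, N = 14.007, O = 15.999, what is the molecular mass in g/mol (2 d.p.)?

242.32

Molecular formula: C15H18N2O.
M = 15×12.011 + 18×1.008 + 2×14.007 + 1×15.999 = 242.32 g/mol.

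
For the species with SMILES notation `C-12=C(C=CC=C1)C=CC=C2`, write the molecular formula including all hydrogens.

C10H8

Heavy atoms from the SMILES: 10 C.
Implicit hydrogens by atom environment:
  8 × C (aromatic): 1 H each → 8
  2 × C (aromatic): no H
  Total hydrogens = 8.
Molecular formula: C10H8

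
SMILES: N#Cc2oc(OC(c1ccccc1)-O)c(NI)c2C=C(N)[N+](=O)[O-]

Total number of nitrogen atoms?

4

The symbol for nitrogen appears 4 times in the SMILES.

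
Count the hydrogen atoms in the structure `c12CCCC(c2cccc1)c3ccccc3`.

Hydrogens are implicit in SMILES; fill each atom to its normal valence:
  9 × C (aromatic): 1 H each → 9
  3 × C: 2 H each → 6
  3 × C (aromatic): no H
  1 × C: 1 H
  Total hydrogens = 16.

16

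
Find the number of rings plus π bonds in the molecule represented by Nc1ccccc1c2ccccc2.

Molecular formula from the SMILES: C12H11N.
DoU = (2C + 2 + N − H − X)/2 = (2·12 + 2 + 1 − 11 − 0)/2 = 16/2 = 8.
(Structurally: 2 ring(s) + 6 π bond(s) = 8.)

8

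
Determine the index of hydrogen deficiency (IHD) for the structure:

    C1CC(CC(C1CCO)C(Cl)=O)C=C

Molecular formula from the SMILES: C11H17ClO2.
DoU = (2C + 2 + N − H − X)/2 = (2·11 + 2 + 0 − 17 − 1)/2 = 6/2 = 3.
(Structurally: 1 ring(s) + 2 π bond(s) = 3.)

3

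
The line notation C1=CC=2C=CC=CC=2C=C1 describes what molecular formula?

C10H8

Heavy atoms from the SMILES: 10 C.
Implicit hydrogens by atom environment:
  8 × C (aromatic): 1 H each → 8
  2 × C (aromatic): no H
  Total hydrogens = 8.
Molecular formula: C10H8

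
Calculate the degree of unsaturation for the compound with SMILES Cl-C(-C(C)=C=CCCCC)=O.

3

Molecular formula from the SMILES: C9H13ClO.
DoU = (2C + 2 + N − H − X)/2 = (2·9 + 2 + 0 − 13 − 1)/2 = 6/2 = 3.
(Structurally: 0 ring(s) + 3 π bond(s) = 3.)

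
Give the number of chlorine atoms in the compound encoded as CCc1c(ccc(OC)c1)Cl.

The symbol for chlorine appears 1 time in the SMILES.

1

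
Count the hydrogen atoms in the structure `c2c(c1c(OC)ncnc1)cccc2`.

Hydrogens are implicit in SMILES; fill each atom to its normal valence:
  7 × C (aromatic): 1 H each → 7
  3 × C (aromatic): no H
  2 × N (aromatic): no H
  1 × C: 3 H
  1 × O: no H
  Total hydrogens = 10.

10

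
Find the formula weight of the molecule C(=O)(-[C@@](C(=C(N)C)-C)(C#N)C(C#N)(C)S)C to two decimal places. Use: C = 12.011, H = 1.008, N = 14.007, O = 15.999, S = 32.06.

Molecular formula: C11H15N3OS.
M = 11×12.011 + 15×1.008 + 3×14.007 + 1×15.999 + 1×32.06 = 237.32 g/mol.

237.32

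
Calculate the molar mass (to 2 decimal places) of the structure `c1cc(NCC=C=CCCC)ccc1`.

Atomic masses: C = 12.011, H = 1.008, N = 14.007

187.29

Molecular formula: C13H17N.
M = 13×12.011 + 17×1.008 + 1×14.007 = 187.29 g/mol.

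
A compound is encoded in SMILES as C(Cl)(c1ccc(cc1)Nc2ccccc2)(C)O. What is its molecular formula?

C14H14ClNO

Heavy atoms from the SMILES: 14 C, 1 Cl, 1 N, 1 O.
Implicit hydrogens by atom environment:
  9 × C (aromatic): 1 H each → 9
  3 × C (aromatic): no H
  1 × C: 3 H
  1 × C: no H
  1 × Cl: no H
  1 × N: 1 H
  1 × O: 1 H
  Total hydrogens = 14.
Molecular formula: C14H14ClNO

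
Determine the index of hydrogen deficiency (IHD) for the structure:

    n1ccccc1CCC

Molecular formula from the SMILES: C8H11N.
DoU = (2C + 2 + N − H − X)/2 = (2·8 + 2 + 1 − 11 − 0)/2 = 8/2 = 4.
(Structurally: 1 ring(s) + 3 π bond(s) = 4.)

4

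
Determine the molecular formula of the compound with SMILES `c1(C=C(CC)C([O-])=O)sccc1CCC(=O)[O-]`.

Heavy atoms from the SMILES: 12 C, 4 O, 1 S.
Implicit hydrogens by atom environment:
  3 × C: 2 H each → 6
  3 × C: no H
  2 × C (aromatic): 1 H each → 2
  2 × C (aromatic): no H
  2 × O: no H
  2 × O (charge -1): no H
  1 × C: 3 H
  1 × C: 1 H
  1 × S (aromatic): no H
  Total hydrogens = 12.
Net charge -2.
Molecular formula: [C12H12O4S]2-

[C12H12O4S]2-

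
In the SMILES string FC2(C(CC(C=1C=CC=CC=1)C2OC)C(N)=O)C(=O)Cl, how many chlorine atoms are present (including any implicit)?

1

The symbol for chlorine appears 1 time in the SMILES.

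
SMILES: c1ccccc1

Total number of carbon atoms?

6

The symbol for carbon appears 6 times in the SMILES. Lowercase c denotes aromatic carbon and counts toward C.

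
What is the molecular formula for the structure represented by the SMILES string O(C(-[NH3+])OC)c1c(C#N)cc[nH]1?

Heavy atoms from the SMILES: 7 C, 3 N, 2 O.
Implicit hydrogens by atom environment:
  2 × C (aromatic): 1 H each → 2
  2 × C (aromatic): no H
  2 × O: no H
  1 × C: 3 H
  1 × C: 1 H
  1 × C: no H
  1 × N (charge +1): 3 H
  1 × N (aromatic): 1 H
  1 × N: no H
  Total hydrogens = 10.
Net charge +1.
Molecular formula: C7H10N3O2+

C7H10N3O2+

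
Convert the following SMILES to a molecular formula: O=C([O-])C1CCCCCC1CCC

Heavy atoms from the SMILES: 11 C, 2 O.
Implicit hydrogens by atom environment:
  7 × C: 2 H each → 14
  2 × C: 1 H each → 2
  1 × C: 3 H
  1 × C: no H
  1 × O: no H
  1 × O (charge -1): no H
  Total hydrogens = 19.
Net charge -1.
Molecular formula: C11H19O2-

C11H19O2-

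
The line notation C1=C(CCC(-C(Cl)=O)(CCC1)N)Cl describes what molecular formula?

Heavy atoms from the SMILES: 9 C, 2 Cl, 1 N, 1 O.
Implicit hydrogens by atom environment:
  5 × C: 2 H each → 10
  3 × C: no H
  2 × Cl: no H
  1 × C: 1 H
  1 × N: 2 H
  1 × O: no H
  Total hydrogens = 13.
Molecular formula: C9H13Cl2NO

C9H13Cl2NO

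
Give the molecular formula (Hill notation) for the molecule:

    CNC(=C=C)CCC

C7H13N

Heavy atoms from the SMILES: 7 C, 1 N.
Implicit hydrogens by atom environment:
  3 × C: 2 H each → 6
  2 × C: 3 H each → 6
  2 × C: no H
  1 × N: 1 H
  Total hydrogens = 13.
Molecular formula: C7H13N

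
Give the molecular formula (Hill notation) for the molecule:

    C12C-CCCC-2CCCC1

C10H18

Heavy atoms from the SMILES: 10 C.
Implicit hydrogens by atom environment:
  8 × C: 2 H each → 16
  2 × C: 1 H each → 2
  Total hydrogens = 18.
Molecular formula: C10H18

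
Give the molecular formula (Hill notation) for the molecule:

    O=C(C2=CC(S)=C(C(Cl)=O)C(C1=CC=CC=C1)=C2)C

Heavy atoms from the SMILES: 15 C, 1 Cl, 2 O, 1 S.
Implicit hydrogens by atom environment:
  7 × C (aromatic): 1 H each → 7
  5 × C (aromatic): no H
  2 × C: no H
  2 × O: no H
  1 × C: 3 H
  1 × Cl: no H
  1 × S: 1 H
  Total hydrogens = 11.
Molecular formula: C15H11ClO2S

C15H11ClO2S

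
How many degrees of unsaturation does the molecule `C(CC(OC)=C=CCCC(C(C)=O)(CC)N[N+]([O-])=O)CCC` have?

4

Molecular formula from the SMILES: C16H28N2O4.
DoU = (2C + 2 + N − H − X)/2 = (2·16 + 2 + 2 − 28 − 0)/2 = 8/2 = 4.
(Structurally: 0 ring(s) + 4 π bond(s) = 4.)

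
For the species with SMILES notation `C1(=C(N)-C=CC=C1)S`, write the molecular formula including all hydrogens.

Heavy atoms from the SMILES: 6 C, 1 N, 1 S.
Implicit hydrogens by atom environment:
  4 × C (aromatic): 1 H each → 4
  2 × C (aromatic): no H
  1 × N: 2 H
  1 × S: 1 H
  Total hydrogens = 7.
Molecular formula: C6H7NS

C6H7NS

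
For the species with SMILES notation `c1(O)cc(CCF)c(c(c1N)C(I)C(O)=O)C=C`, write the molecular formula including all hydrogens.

C12H13FINO3

Heavy atoms from the SMILES: 12 C, 1 F, 1 I, 1 N, 3 O.
Implicit hydrogens by atom environment:
  5 × C (aromatic): no H
  3 × C: 2 H each → 6
  2 × C: 1 H each → 2
  2 × O: 1 H each → 2
  1 × C (aromatic): 1 H
  1 × C: no H
  1 × F: no H
  1 × I: no H
  1 × N: 2 H
  1 × O: no H
  Total hydrogens = 13.
Molecular formula: C12H13FINO3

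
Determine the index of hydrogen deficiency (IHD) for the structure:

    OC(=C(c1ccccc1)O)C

Molecular formula from the SMILES: C9H10O2.
DoU = (2C + 2 + N − H − X)/2 = (2·9 + 2 + 0 − 10 − 0)/2 = 10/2 = 5.
(Structurally: 1 ring(s) + 4 π bond(s) = 5.)

5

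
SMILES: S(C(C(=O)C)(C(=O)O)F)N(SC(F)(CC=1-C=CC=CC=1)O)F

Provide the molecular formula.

C12H12F3NO4S2

Heavy atoms from the SMILES: 12 C, 3 F, 1 N, 4 O, 2 S.
Implicit hydrogens by atom environment:
  5 × C (aromatic): 1 H each → 5
  4 × C: no H
  3 × F: no H
  2 × O: 1 H each → 2
  2 × O: no H
  2 × S: no H
  1 × C: 3 H
  1 × C: 2 H
  1 × C (aromatic): no H
  1 × N: no H
  Total hydrogens = 12.
Molecular formula: C12H12F3NO4S2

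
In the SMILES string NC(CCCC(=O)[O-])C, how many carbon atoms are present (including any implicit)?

6

The symbol for carbon appears 6 times in the SMILES.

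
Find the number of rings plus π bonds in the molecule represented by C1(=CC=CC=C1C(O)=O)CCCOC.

5

Molecular formula from the SMILES: C11H14O3.
DoU = (2C + 2 + N − H − X)/2 = (2·11 + 2 + 0 − 14 − 0)/2 = 10/2 = 5.
(Structurally: 1 ring(s) + 4 π bond(s) = 5.)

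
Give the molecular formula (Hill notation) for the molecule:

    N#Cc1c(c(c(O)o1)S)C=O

Heavy atoms from the SMILES: 6 C, 1 N, 3 O, 1 S.
Implicit hydrogens by atom environment:
  4 × C (aromatic): no H
  1 × C: 1 H
  1 × C: no H
  1 × N: no H
  1 × O: 1 H
  1 × O (aromatic): no H
  1 × O: no H
  1 × S: 1 H
  Total hydrogens = 3.
Molecular formula: C6H3NO3S

C6H3NO3S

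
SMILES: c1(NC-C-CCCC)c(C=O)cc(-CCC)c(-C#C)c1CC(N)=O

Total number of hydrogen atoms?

28

Hydrogens are implicit in SMILES; fill each atom to its normal valence:
  8 × C: 2 H each → 16
  5 × C (aromatic): no H
  2 × C: 3 H each → 6
  2 × C: 1 H each → 2
  2 × C: no H
  2 × O: no H
  1 × C (aromatic): 1 H
  1 × N: 2 H
  1 × N: 1 H
  Total hydrogens = 28.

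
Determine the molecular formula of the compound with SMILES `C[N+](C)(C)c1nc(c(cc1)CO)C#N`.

Heavy atoms from the SMILES: 10 C, 3 N, 1 O.
Implicit hydrogens by atom environment:
  3 × C: 3 H each → 9
  3 × C (aromatic): no H
  2 × C (aromatic): 1 H each → 2
  1 × C: 2 H
  1 × C: no H
  1 × N (aromatic): no H
  1 × N (charge +1): no H
  1 × N: no H
  1 × O: 1 H
  Total hydrogens = 14.
Net charge +1.
Molecular formula: C10H14N3O+

C10H14N3O+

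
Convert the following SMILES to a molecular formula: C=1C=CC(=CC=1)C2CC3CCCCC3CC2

Heavy atoms from the SMILES: 16 C.
Implicit hydrogens by atom environment:
  7 × C: 2 H each → 14
  5 × C (aromatic): 1 H each → 5
  3 × C: 1 H each → 3
  1 × C (aromatic): no H
  Total hydrogens = 22.
Molecular formula: C16H22

C16H22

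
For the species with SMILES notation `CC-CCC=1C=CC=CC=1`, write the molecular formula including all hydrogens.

C10H14

Heavy atoms from the SMILES: 10 C.
Implicit hydrogens by atom environment:
  5 × C (aromatic): 1 H each → 5
  3 × C: 2 H each → 6
  1 × C: 3 H
  1 × C (aromatic): no H
  Total hydrogens = 14.
Molecular formula: C10H14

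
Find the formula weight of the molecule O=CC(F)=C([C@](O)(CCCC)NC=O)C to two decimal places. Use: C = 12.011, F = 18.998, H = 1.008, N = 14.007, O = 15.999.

217.24

Molecular formula: C10H16FNO3.
M = 10×12.011 + 1×18.998 + 16×1.008 + 1×14.007 + 3×15.999 = 217.24 g/mol.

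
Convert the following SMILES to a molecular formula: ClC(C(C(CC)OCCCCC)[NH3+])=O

C10H21ClNO2+

Heavy atoms from the SMILES: 10 C, 1 Cl, 1 N, 2 O.
Implicit hydrogens by atom environment:
  5 × C: 2 H each → 10
  2 × C: 3 H each → 6
  2 × C: 1 H each → 2
  2 × O: no H
  1 × C: no H
  1 × Cl: no H
  1 × N (charge +1): 3 H
  Total hydrogens = 21.
Net charge +1.
Molecular formula: C10H21ClNO2+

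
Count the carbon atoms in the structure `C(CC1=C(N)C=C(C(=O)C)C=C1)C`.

The symbol for carbon appears 11 times in the SMILES.

11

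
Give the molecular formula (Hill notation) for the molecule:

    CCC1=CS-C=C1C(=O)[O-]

Heavy atoms from the SMILES: 7 C, 2 O, 1 S.
Implicit hydrogens by atom environment:
  2 × C (aromatic): 1 H each → 2
  2 × C (aromatic): no H
  1 × C: 3 H
  1 × C: 2 H
  1 × C: no H
  1 × O: no H
  1 × O (charge -1): no H
  1 × S (aromatic): no H
  Total hydrogens = 7.
Net charge -1.
Molecular formula: C7H7O2S-

C7H7O2S-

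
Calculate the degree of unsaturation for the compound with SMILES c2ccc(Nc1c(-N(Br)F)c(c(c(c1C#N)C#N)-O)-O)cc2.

Molecular formula from the SMILES: C14H8BrFN4O2.
DoU = (2C + 2 + N − H − X)/2 = (2·14 + 2 + 4 − 8 − 2)/2 = 24/2 = 12.
(Structurally: 2 ring(s) + 10 π bond(s) = 12.)

12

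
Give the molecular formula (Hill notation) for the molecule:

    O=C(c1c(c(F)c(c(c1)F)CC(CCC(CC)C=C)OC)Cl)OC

C18H23ClF2O3

Heavy atoms from the SMILES: 18 C, 1 Cl, 2 F, 3 O.
Implicit hydrogens by atom environment:
  5 × C: 2 H each → 10
  5 × C (aromatic): no H
  3 × C: 3 H each → 9
  3 × C: 1 H each → 3
  3 × O: no H
  2 × F: no H
  1 × C (aromatic): 1 H
  1 × C: no H
  1 × Cl: no H
  Total hydrogens = 23.
Molecular formula: C18H23ClF2O3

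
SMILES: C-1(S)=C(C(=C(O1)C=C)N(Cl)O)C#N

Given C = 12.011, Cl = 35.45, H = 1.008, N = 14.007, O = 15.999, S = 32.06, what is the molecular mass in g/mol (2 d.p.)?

Molecular formula: C7H5ClN2O2S.
M = 7×12.011 + 1×35.45 + 5×1.008 + 2×14.007 + 2×15.999 + 1×32.06 = 216.64 g/mol.

216.64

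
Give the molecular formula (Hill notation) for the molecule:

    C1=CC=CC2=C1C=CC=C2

C10H8

Heavy atoms from the SMILES: 10 C.
Implicit hydrogens by atom environment:
  8 × C (aromatic): 1 H each → 8
  2 × C (aromatic): no H
  Total hydrogens = 8.
Molecular formula: C10H8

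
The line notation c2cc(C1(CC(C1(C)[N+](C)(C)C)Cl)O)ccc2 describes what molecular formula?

C14H21ClNO+

Heavy atoms from the SMILES: 14 C, 1 Cl, 1 N, 1 O.
Implicit hydrogens by atom environment:
  5 × C (aromatic): 1 H each → 5
  4 × C: 3 H each → 12
  2 × C: no H
  1 × C: 2 H
  1 × C: 1 H
  1 × C (aromatic): no H
  1 × Cl: no H
  1 × N (charge +1): no H
  1 × O: 1 H
  Total hydrogens = 21.
Net charge +1.
Molecular formula: C14H21ClNO+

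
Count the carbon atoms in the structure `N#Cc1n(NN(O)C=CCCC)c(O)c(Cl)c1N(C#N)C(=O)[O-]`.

12

The symbol for carbon appears 12 times in the SMILES. Lowercase c denotes aromatic carbon and counts toward C.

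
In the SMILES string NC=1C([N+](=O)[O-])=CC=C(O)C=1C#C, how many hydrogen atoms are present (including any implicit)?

Hydrogens are implicit in SMILES; fill each atom to its normal valence:
  4 × C (aromatic): no H
  2 × C (aromatic): 1 H each → 2
  1 × C: 1 H
  1 × C: no H
  1 × N: 2 H
  1 × N (charge +1): no H
  1 × O: 1 H
  1 × O: no H
  1 × O (charge -1): no H
  Total hydrogens = 6.

6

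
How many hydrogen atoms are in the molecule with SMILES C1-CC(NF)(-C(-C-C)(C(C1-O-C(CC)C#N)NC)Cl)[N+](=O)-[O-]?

Hydrogens are implicit in SMILES; fill each atom to its normal valence:
  4 × C: 2 H each → 8
  3 × C: 3 H each → 9
  3 × C: 1 H each → 3
  3 × C: no H
  2 × N: 1 H each → 2
  2 × O: no H
  1 × Cl: no H
  1 × F: no H
  1 × N (charge +1): no H
  1 × N: no H
  1 × O (charge -1): no H
  Total hydrogens = 22.

22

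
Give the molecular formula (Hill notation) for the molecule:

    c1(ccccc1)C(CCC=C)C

Heavy atoms from the SMILES: 12 C.
Implicit hydrogens by atom environment:
  5 × C (aromatic): 1 H each → 5
  3 × C: 2 H each → 6
  2 × C: 1 H each → 2
  1 × C: 3 H
  1 × C (aromatic): no H
  Total hydrogens = 16.
Molecular formula: C12H16

C12H16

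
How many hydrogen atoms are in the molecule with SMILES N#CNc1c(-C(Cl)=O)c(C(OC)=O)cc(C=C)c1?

Hydrogens are implicit in SMILES; fill each atom to its normal valence:
  4 × C (aromatic): no H
  3 × C: no H
  3 × O: no H
  2 × C (aromatic): 1 H each → 2
  1 × C: 3 H
  1 × C: 2 H
  1 × C: 1 H
  1 × Cl: no H
  1 × N: 1 H
  1 × N: no H
  Total hydrogens = 9.

9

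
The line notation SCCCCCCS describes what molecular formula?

Heavy atoms from the SMILES: 6 C, 2 S.
Implicit hydrogens by atom environment:
  6 × C: 2 H each → 12
  2 × S: 1 H each → 2
  Total hydrogens = 14.
Molecular formula: C6H14S2

C6H14S2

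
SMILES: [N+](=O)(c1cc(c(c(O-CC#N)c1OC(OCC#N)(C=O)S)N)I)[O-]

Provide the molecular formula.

C12H9IN4O6S

Heavy atoms from the SMILES: 12 C, 1 I, 4 N, 6 O, 1 S.
Implicit hydrogens by atom environment:
  5 × C (aromatic): no H
  5 × O: no H
  3 × C: no H
  2 × C: 2 H each → 4
  2 × N: no H
  1 × C (aromatic): 1 H
  1 × C: 1 H
  1 × I: no H
  1 × N: 2 H
  1 × N (charge +1): no H
  1 × O (charge -1): no H
  1 × S: 1 H
  Total hydrogens = 9.
Molecular formula: C12H9IN4O6S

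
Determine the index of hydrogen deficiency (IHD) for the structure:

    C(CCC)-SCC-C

0

Molecular formula from the SMILES: C7H16S.
DoU = (2C + 2 + N − H − X)/2 = (2·7 + 2 + 0 − 16 − 0)/2 = 0/2 = 0.
(Structurally: 0 ring(s) + 0 π bond(s) = 0.)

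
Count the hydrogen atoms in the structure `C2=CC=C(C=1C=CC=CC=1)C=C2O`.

10

Hydrogens are implicit in SMILES; fill each atom to its normal valence:
  9 × C (aromatic): 1 H each → 9
  3 × C (aromatic): no H
  1 × O: 1 H
  Total hydrogens = 10.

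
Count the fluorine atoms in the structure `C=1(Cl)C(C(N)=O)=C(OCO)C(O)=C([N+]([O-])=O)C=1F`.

1

The symbol for fluorine appears 1 time in the SMILES.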